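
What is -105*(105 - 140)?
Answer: 3675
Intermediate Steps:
-105*(105 - 140) = -105*(-35) = 3675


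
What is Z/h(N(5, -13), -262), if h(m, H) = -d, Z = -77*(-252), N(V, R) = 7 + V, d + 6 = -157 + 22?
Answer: 6468/47 ≈ 137.62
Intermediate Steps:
d = -141 (d = -6 + (-157 + 22) = -6 - 135 = -141)
Z = 19404
h(m, H) = 141 (h(m, H) = -1*(-141) = 141)
Z/h(N(5, -13), -262) = 19404/141 = 19404*(1/141) = 6468/47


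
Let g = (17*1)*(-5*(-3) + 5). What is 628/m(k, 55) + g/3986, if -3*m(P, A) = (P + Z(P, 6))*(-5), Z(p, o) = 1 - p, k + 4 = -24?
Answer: 3755662/9965 ≈ 376.89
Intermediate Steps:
k = -28 (k = -4 - 24 = -28)
g = 340 (g = 17*(15 + 5) = 17*20 = 340)
m(P, A) = 5/3 (m(P, A) = -(P + (1 - P))*(-5)/3 = -(-5)/3 = -⅓*(-5) = 5/3)
628/m(k, 55) + g/3986 = 628/(5/3) + 340/3986 = 628*(⅗) + 340*(1/3986) = 1884/5 + 170/1993 = 3755662/9965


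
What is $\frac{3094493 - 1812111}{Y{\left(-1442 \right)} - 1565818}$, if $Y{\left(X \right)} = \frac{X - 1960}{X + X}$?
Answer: $- \frac{264170692}{322558265} \approx -0.81899$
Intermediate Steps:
$Y{\left(X \right)} = \frac{-1960 + X}{2 X}$
$\frac{3094493 - 1812111}{Y{\left(-1442 \right)} - 1565818} = \frac{3094493 - 1812111}{\frac{-1960 - 1442}{2 \left(-1442\right)} - 1565818} = \frac{1282382}{\frac{1}{2} \left(- \frac{1}{1442}\right) \left(-3402\right) - 1565818} = \frac{1282382}{\frac{243}{206} - 1565818} = \frac{1282382}{- \frac{322558265}{206}} = 1282382 \left(- \frac{206}{322558265}\right) = - \frac{264170692}{322558265}$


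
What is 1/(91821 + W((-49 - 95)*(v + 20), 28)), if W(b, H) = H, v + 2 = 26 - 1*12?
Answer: 1/91849 ≈ 1.0887e-5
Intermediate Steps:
v = 12 (v = -2 + (26 - 1*12) = -2 + (26 - 12) = -2 + 14 = 12)
1/(91821 + W((-49 - 95)*(v + 20), 28)) = 1/(91821 + 28) = 1/91849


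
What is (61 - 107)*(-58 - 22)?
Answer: 3680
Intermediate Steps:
(61 - 107)*(-58 - 22) = -46*(-80) = 3680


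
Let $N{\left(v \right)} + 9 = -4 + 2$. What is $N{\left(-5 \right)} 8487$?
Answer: $-93357$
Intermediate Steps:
$N{\left(v \right)} = -11$ ($N{\left(v \right)} = -9 + \left(-4 + 2\right) = -9 - 2 = -11$)
$N{\left(-5 \right)} 8487 = \left(-11\right) 8487 = -93357$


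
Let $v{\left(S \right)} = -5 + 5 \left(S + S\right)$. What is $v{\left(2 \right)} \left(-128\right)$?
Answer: $-1920$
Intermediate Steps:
$v{\left(S \right)} = -5 + 10 S$ ($v{\left(S \right)} = -5 + 5 \cdot 2 S = -5 + 10 S$)
$v{\left(2 \right)} \left(-128\right) = \left(-5 + 10 \cdot 2\right) \left(-128\right) = \left(-5 + 20\right) \left(-128\right) = 15 \left(-128\right) = -1920$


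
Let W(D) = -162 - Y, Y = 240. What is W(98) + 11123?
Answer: 10721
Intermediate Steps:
W(D) = -402 (W(D) = -162 - 1*240 = -162 - 240 = -402)
W(98) + 11123 = -402 + 11123 = 10721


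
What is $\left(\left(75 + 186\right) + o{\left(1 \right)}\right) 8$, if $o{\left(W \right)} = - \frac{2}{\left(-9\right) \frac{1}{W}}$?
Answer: $\frac{18808}{9} \approx 2089.8$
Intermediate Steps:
$o{\left(W \right)} = \frac{2 W}{9}$ ($o{\left(W \right)} = - 2 \left(- \frac{W}{9}\right) = \frac{2 W}{9}$)
$\left(\left(75 + 186\right) + o{\left(1 \right)}\right) 8 = \left(\left(75 + 186\right) + \frac{2}{9} \cdot 1\right) 8 = \left(261 + \frac{2}{9}\right) 8 = \frac{2351}{9} \cdot 8 = \frac{18808}{9}$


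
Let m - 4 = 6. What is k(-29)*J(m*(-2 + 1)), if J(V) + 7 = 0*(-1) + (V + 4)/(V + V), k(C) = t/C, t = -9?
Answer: -603/290 ≈ -2.0793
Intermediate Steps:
m = 10 (m = 4 + 6 = 10)
k(C) = -9/C
J(V) = -7 + (4 + V)/(2*V) (J(V) = -7 + (0*(-1) + (V + 4)/(V + V)) = -7 + (0 + (4 + V)/((2*V))) = -7 + (0 + (4 + V)*(1/(2*V))) = -7 + (0 + (4 + V)/(2*V)) = -7 + (4 + V)/(2*V))
k(-29)*J(m*(-2 + 1)) = (-9/(-29))*(-13/2 + 2/((10*(-2 + 1)))) = (-9*(-1/29))*(-13/2 + 2/((10*(-1)))) = 9*(-13/2 + 2/(-10))/29 = 9*(-13/2 + 2*(-⅒))/29 = 9*(-13/2 - ⅕)/29 = (9/29)*(-67/10) = -603/290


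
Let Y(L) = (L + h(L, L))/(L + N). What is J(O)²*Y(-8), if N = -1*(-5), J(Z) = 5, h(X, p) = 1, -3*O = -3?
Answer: 175/3 ≈ 58.333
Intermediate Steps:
O = 1 (O = -⅓*(-3) = 1)
N = 5
Y(L) = (1 + L)/(5 + L) (Y(L) = (L + 1)/(L + 5) = (1 + L)/(5 + L))
J(O)²*Y(-8) = 5²*((1 - 8)/(5 - 8)) = 25*(-7/(-3)) = 25*(-⅓*(-7)) = 25*(7/3) = 175/3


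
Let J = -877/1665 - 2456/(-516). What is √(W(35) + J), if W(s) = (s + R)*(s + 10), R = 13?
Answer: √1232613400345/23865 ≈ 46.521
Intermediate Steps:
J = 303059/71595 (J = -877*1/1665 - 2456*(-1/516) = -877/1665 + 614/129 = 303059/71595 ≈ 4.2330)
W(s) = (10 + s)*(13 + s) (W(s) = (s + 13)*(s + 10) = (13 + s)*(10 + s) = (10 + s)*(13 + s))
√(W(35) + J) = √((130 + 35² + 23*35) + 303059/71595) = √((130 + 1225 + 805) + 303059/71595) = √(2160 + 303059/71595) = √(154948259/71595) = √1232613400345/23865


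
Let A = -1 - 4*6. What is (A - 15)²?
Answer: 1600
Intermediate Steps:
A = -25 (A = -1 - 24 = -25)
(A - 15)² = (-25 - 15)² = (-40)² = 1600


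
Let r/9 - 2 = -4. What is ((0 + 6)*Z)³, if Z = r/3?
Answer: -46656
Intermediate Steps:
r = -18 (r = 18 + 9*(-4) = 18 - 36 = -18)
Z = -6 (Z = -18/3 = -18*⅓ = -6)
((0 + 6)*Z)³ = ((0 + 6)*(-6))³ = (6*(-6))³ = (-36)³ = -46656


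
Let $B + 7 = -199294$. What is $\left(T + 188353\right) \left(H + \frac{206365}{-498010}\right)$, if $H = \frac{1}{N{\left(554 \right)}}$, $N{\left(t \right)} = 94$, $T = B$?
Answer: $\frac{10346024220}{2340647} \approx 4420.2$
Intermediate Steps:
$B = -199301$ ($B = -7 - 199294 = -199301$)
$T = -199301$
$H = \frac{1}{94} \approx 0.010638$
$\left(T + 188353\right) \left(H + \frac{206365}{-498010}\right) = \left(-199301 + 188353\right) \left(\frac{1}{94} + \frac{206365}{-498010}\right) = - 10948 \left(\frac{1}{94} + 206365 \left(- \frac{1}{498010}\right)\right) = - 10948 \left(\frac{1}{94} - \frac{41273}{99602}\right) = \left(-10948\right) \left(- \frac{945015}{2340647}\right) = \frac{10346024220}{2340647}$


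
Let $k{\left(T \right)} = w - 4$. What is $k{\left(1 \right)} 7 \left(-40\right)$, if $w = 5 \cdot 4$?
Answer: $-4480$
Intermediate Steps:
$w = 20$
$k{\left(T \right)} = 16$ ($k{\left(T \right)} = 20 - 4 = 16$)
$k{\left(1 \right)} 7 \left(-40\right) = 16 \cdot 7 \left(-40\right) = 112 \left(-40\right) = -4480$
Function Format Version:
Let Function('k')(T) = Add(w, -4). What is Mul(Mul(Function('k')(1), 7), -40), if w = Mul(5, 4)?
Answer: -4480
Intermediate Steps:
w = 20
Function('k')(T) = 16 (Function('k')(T) = Add(20, -4) = 16)
Mul(Mul(Function('k')(1), 7), -40) = Mul(Mul(16, 7), -40) = Mul(112, -40) = -4480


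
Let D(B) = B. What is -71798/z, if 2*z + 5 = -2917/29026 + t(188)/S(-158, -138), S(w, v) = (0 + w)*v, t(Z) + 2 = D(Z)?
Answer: 41159172773/1459519 ≈ 28201.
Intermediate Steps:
t(Z) = -2 + Z
S(w, v) = v*w (S(w, v) = w*v = v*w)
z = -2919038/1146527 (z = -5/2 + (-2917/29026 + (-2 + 188)/((-138*(-158))))/2 = -5/2 + (-2917*1/29026 + 186/21804)/2 = -5/2 + (-2917/29026 + 186*(1/21804))/2 = -5/2 + (-2917/29026 + 31/3634)/2 = -5/2 + (½)*(-105441/1146527) = -5/2 - 105441/2293054 = -2919038/1146527 ≈ -2.5460)
-71798/z = -71798/(-2919038/1146527) = -71798*(-1146527/2919038) = 41159172773/1459519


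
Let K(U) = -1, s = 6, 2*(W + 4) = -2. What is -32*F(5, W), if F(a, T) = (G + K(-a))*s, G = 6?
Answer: -960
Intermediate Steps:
W = -5 (W = -4 + (½)*(-2) = -4 - 1 = -5)
F(a, T) = 30 (F(a, T) = (6 - 1)*6 = 5*6 = 30)
-32*F(5, W) = -32*30 = -960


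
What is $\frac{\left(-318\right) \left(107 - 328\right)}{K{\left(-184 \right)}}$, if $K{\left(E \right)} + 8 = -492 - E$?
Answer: $- \frac{35139}{158} \approx -222.4$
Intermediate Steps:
$K{\left(E \right)} = -500 - E$ ($K{\left(E \right)} = -8 - \left(492 + E\right) = -500 - E$)
$\frac{\left(-318\right) \left(107 - 328\right)}{K{\left(-184 \right)}} = \frac{\left(-318\right) \left(107 - 328\right)}{-500 - -184} = \frac{\left(-318\right) \left(-221\right)}{-500 + 184} = \frac{70278}{-316} = 70278 \left(- \frac{1}{316}\right) = - \frac{35139}{158}$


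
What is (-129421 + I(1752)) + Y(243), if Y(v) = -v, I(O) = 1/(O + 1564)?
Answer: -429965823/3316 ≈ -1.2966e+5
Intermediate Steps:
I(O) = 1/(1564 + O)
(-129421 + I(1752)) + Y(243) = (-129421 + 1/(1564 + 1752)) - 1*243 = (-129421 + 1/3316) - 243 = -429160035/3316 - 243 = -429965823/3316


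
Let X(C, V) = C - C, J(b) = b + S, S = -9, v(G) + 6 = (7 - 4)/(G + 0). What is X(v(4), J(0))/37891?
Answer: 0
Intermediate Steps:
v(G) = -6 + 3/G (v(G) = -6 + (7 - 4)/(G + 0) = -6 + 3/G)
J(b) = -9 + b (J(b) = b - 9 = -9 + b)
X(C, V) = 0
X(v(4), J(0))/37891 = 0/37891 = 0*(1/37891) = 0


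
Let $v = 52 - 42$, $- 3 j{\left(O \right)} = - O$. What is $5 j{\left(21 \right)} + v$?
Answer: $45$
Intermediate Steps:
$j{\left(O \right)} = \frac{O}{3}$ ($j{\left(O \right)} = - \frac{\left(-1\right) O}{3} = \frac{O}{3}$)
$v = 10$
$5 j{\left(21 \right)} + v = 5 \cdot \frac{1}{3} \cdot 21 + 10 = 5 \cdot 7 + 10 = 35 + 10 = 45$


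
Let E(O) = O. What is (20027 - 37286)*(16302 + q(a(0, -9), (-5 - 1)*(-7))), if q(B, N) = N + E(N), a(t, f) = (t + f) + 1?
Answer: -282805974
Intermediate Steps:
a(t, f) = 1 + f + t (a(t, f) = (f + t) + 1 = 1 + f + t)
q(B, N) = 2*N (q(B, N) = N + N = 2*N)
(20027 - 37286)*(16302 + q(a(0, -9), (-5 - 1)*(-7))) = (20027 - 37286)*(16302 + 2*((-5 - 1)*(-7))) = -17259*(16302 + 2*(-6*(-7))) = -17259*(16302 + 2*42) = -17259*(16302 + 84) = -17259*16386 = -282805974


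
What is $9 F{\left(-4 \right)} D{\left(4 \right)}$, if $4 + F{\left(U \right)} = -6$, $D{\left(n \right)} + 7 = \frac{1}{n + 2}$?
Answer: $615$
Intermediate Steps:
$D{\left(n \right)} = -7 + \frac{1}{2 + n}$ ($D{\left(n \right)} = -7 + \frac{1}{n + 2} = -7 + \frac{1}{2 + n}$)
$F{\left(U \right)} = -10$ ($F{\left(U \right)} = -4 - 6 = -10$)
$9 F{\left(-4 \right)} D{\left(4 \right)} = 9 \left(-10\right) \frac{-13 - 28}{2 + 4} = - 90 \frac{-13 - 28}{6} = - 90 \cdot \frac{1}{6} \left(-41\right) = \left(-90\right) \left(- \frac{41}{6}\right) = 615$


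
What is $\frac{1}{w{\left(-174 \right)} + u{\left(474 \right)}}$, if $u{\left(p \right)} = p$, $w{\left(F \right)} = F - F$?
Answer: $\frac{1}{474} \approx 0.0021097$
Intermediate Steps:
$w{\left(F \right)} = 0$
$\frac{1}{w{\left(-174 \right)} + u{\left(474 \right)}} = \frac{1}{0 + 474} = \frac{1}{474}$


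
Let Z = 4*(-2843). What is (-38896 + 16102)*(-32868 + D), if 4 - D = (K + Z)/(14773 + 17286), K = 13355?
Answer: 24015506731446/32059 ≈ 7.4910e+8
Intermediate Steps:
Z = -11372
D = 126253/32059 (D = 4 - (13355 - 11372)/(14773 + 17286) = 4 - 1983/32059 = 126253/32059 ≈ 3.9381)
(-38896 + 16102)*(-32868 + D) = (-38896 + 16102)*(-32868 + 126253/32059) = -22794*(-1053588959/32059) = 24015506731446/32059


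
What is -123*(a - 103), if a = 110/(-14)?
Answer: 95448/7 ≈ 13635.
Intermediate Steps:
a = -55/7 (a = 110*(-1/14) = -55/7 ≈ -7.8571)
-123*(a - 103) = -123*(-55/7 - 103) = -123*(-776/7) = 95448/7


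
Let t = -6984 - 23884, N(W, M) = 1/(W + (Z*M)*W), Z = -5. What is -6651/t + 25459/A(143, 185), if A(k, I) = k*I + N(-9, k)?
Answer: 6180659291493/5247554783308 ≈ 1.1778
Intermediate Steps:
N(W, M) = 1/(W - 5*M*W) (N(W, M) = 1/(W + (-5*M)*W) = 1/(W - 5*M*W))
t = -30868
A(k, I) = -1/(9*(1 - 5*k)) + I*k (A(k, I) = k*I + 1/((-9)*(1 - 5*k)) = I*k - 1/(9*(1 - 5*k)) = -1/(9*(1 - 5*k)) + I*k)
-6651/t + 25459/A(143, 185) = -6651/(-30868) + 25459/(((-1 + 9*185*143*(1 - 5*143))/(9*(1 - 5*143)))) = -6651*(-1/30868) + 25459/(((-1 + 9*185*143*(1 - 715))/(9*(1 - 715)))) = 6651/30868 + 25459/(((⅑)*(-1 + 9*185*143*(-714))/(-714))) = 6651/30868 + 25459/(((⅑)*(-1/714)*(-1 - 169999830))) = 6651/30868 + 25459/(((⅑)*(-1/714)*(-169999831))) = 6651/30868 + 25459/(169999831/6426) = 6651/30868 + 25459*(6426/169999831) = 6651/30868 + 163599534/169999831 = 6180659291493/5247554783308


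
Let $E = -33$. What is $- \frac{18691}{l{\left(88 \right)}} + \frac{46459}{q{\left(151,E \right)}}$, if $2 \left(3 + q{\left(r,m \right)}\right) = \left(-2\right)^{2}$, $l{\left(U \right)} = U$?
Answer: $- \frac{4107083}{88} \approx -46671.0$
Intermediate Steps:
$q{\left(r,m \right)} = -1$ ($q{\left(r,m \right)} = -3 + \frac{\left(-2\right)^{2}}{2} = -3 + \frac{1}{2} \cdot 4 = -3 + 2 = -1$)
$- \frac{18691}{l{\left(88 \right)}} + \frac{46459}{q{\left(151,E \right)}} = - \frac{18691}{88} + \frac{46459}{-1} = \left(-18691\right) \frac{1}{88} + 46459 \left(-1\right) = - \frac{18691}{88} - 46459 = - \frac{4107083}{88}$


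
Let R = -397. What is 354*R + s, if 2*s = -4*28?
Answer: -140594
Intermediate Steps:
s = -56 (s = (-4*28)/2 = (1/2)*(-112) = -56)
354*R + s = 354*(-397) - 56 = -140538 - 56 = -140594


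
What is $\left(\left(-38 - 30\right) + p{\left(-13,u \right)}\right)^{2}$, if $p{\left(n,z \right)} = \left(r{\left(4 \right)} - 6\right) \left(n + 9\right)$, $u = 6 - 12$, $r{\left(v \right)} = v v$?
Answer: $11664$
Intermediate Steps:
$r{\left(v \right)} = v^{2}$
$u = -6$ ($u = 6 - 12 = -6$)
$p{\left(n,z \right)} = 90 + 10 n$ ($p{\left(n,z \right)} = \left(4^{2} - 6\right) \left(n + 9\right) = \left(16 - 6\right) \left(9 + n\right) = 10 \left(9 + n\right) = 90 + 10 n$)
$\left(\left(-38 - 30\right) + p{\left(-13,u \right)}\right)^{2} = \left(\left(-38 - 30\right) + \left(90 + 10 \left(-13\right)\right)\right)^{2} = \left(-68 + \left(90 - 130\right)\right)^{2} = \left(-68 - 40\right)^{2} = \left(-108\right)^{2} = 11664$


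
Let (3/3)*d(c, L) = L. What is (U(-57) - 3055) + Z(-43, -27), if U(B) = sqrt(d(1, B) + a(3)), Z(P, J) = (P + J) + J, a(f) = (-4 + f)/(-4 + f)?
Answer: -3152 + 2*I*sqrt(14) ≈ -3152.0 + 7.4833*I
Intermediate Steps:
a(f) = 1
Z(P, J) = P + 2*J (Z(P, J) = (J + P) + J = P + 2*J)
d(c, L) = L
U(B) = sqrt(1 + B) (U(B) = sqrt(B + 1) = sqrt(1 + B))
(U(-57) - 3055) + Z(-43, -27) = (sqrt(1 - 57) - 3055) + (-43 + 2*(-27)) = (sqrt(-56) - 3055) + (-43 - 54) = (2*I*sqrt(14) - 3055) - 97 = (-3055 + 2*I*sqrt(14)) - 97 = -3152 + 2*I*sqrt(14)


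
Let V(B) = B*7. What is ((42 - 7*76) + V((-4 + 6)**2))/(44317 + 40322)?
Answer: -154/28213 ≈ -0.0054585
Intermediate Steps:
V(B) = 7*B
((42 - 7*76) + V((-4 + 6)**2))/(44317 + 40322) = ((42 - 7*76) + 7*(-4 + 6)**2)/(44317 + 40322) = ((42 - 532) + 7*2**2)/84639 = (-490 + 7*4)*(1/84639) = (-490 + 28)*(1/84639) = -462*1/84639 = -154/28213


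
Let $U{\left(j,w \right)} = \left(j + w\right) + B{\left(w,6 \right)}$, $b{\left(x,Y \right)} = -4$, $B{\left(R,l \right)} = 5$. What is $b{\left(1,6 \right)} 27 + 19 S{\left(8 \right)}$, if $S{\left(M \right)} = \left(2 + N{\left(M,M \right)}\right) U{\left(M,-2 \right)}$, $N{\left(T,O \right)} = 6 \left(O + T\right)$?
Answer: $20374$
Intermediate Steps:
$N{\left(T,O \right)} = 6 O + 6 T$
$U{\left(j,w \right)} = 5 + j + w$ ($U{\left(j,w \right)} = \left(j + w\right) + 5 = 5 + j + w$)
$S{\left(M \right)} = \left(2 + 12 M\right) \left(3 + M\right)$ ($S{\left(M \right)} = \left(2 + \left(6 M + 6 M\right)\right) \left(5 + M - 2\right) = \left(2 + 12 M\right) \left(3 + M\right)$)
$b{\left(1,6 \right)} 27 + 19 S{\left(8 \right)} = \left(-4\right) 27 + 19 \cdot 2 \left(1 + 6 \cdot 8\right) \left(3 + 8\right) = -108 + 19 \cdot 2 \left(1 + 48\right) 11 = -108 + 19 \cdot 2 \cdot 49 \cdot 11 = -108 + 19 \cdot 1078 = -108 + 20482 = 20374$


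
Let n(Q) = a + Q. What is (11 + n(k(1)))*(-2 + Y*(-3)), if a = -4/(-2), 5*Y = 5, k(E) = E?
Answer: -70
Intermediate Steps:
Y = 1 (Y = (1/5)*5 = 1)
a = 2 (a = -4*(-1/2) = 2)
n(Q) = 2 + Q
(11 + n(k(1)))*(-2 + Y*(-3)) = (11 + (2 + 1))*(-2 + 1*(-3)) = (11 + 3)*(-2 - 3) = 14*(-5) = -70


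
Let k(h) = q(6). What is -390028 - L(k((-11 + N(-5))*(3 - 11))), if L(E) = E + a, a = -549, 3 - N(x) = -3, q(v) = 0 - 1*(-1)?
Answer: -389480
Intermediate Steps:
q(v) = 1 (q(v) = 0 + 1 = 1)
N(x) = 6 (N(x) = 3 - 1*(-3) = 3 + 3 = 6)
k(h) = 1
L(E) = -549 + E (L(E) = E - 549 = -549 + E)
-390028 - L(k((-11 + N(-5))*(3 - 11))) = -390028 - (-549 + 1) = -390028 - 1*(-548) = -390028 + 548 = -389480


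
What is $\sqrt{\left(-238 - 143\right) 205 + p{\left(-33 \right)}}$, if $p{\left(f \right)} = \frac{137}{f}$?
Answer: $\frac{i \sqrt{85060866}}{33} \approx 279.48 i$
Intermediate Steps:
$\sqrt{\left(-238 - 143\right) 205 + p{\left(-33 \right)}} = \sqrt{\left(-238 - 143\right) 205 + \frac{137}{-33}} = \sqrt{\left(-381\right) 205 + 137 \left(- \frac{1}{33}\right)} = \sqrt{-78105 - \frac{137}{33}} = \sqrt{- \frac{2577602}{33}} = \frac{i \sqrt{85060866}}{33}$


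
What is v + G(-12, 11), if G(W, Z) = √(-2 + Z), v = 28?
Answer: 31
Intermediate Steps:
v + G(-12, 11) = 28 + √(-2 + 11) = 28 + √9 = 28 + 3 = 31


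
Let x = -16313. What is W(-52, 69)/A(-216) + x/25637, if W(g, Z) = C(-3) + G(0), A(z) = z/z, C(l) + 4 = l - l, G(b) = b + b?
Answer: -118861/25637 ≈ -4.6363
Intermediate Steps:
G(b) = 2*b
C(l) = -4 (C(l) = -4 + (l - l) = -4 + 0 = -4)
A(z) = 1
W(g, Z) = -4 (W(g, Z) = -4 + 2*0 = -4 + 0 = -4)
W(-52, 69)/A(-216) + x/25637 = -4/1 - 16313/25637 = -4*1 - 16313*1/25637 = -4 - 16313/25637 = -118861/25637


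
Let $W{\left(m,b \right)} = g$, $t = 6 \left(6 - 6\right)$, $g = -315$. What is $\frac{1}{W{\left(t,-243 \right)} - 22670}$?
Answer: $- \frac{1}{22985} \approx -4.3507 \cdot 10^{-5}$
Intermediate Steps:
$t = 0$ ($t = 6 \cdot 0 = 0$)
$W{\left(m,b \right)} = -315$
$\frac{1}{W{\left(t,-243 \right)} - 22670} = \frac{1}{-315 - 22670} = \frac{1}{-22985} = - \frac{1}{22985}$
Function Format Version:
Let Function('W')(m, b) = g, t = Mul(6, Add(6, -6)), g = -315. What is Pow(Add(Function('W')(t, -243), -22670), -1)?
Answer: Rational(-1, 22985) ≈ -4.3507e-5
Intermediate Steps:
t = 0 (t = Mul(6, 0) = 0)
Function('W')(m, b) = -315
Pow(Add(Function('W')(t, -243), -22670), -1) = Pow(Add(-315, -22670), -1) = Pow(-22985, -1) = Rational(-1, 22985)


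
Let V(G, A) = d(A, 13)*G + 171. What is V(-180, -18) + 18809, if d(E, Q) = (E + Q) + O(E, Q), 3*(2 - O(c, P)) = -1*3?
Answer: 19340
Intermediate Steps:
O(c, P) = 3 (O(c, P) = 2 - (-1)*3/3 = 2 - 1/3*(-3) = 2 + 1 = 3)
d(E, Q) = 3 + E + Q (d(E, Q) = (E + Q) + 3 = 3 + E + Q)
V(G, A) = 171 + G*(16 + A) (V(G, A) = (3 + A + 13)*G + 171 = (16 + A)*G + 171 = G*(16 + A) + 171 = 171 + G*(16 + A))
V(-180, -18) + 18809 = (171 - 180*(16 - 18)) + 18809 = (171 - 180*(-2)) + 18809 = (171 + 360) + 18809 = 531 + 18809 = 19340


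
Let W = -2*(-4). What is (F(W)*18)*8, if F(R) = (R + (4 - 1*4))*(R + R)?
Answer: 18432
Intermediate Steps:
W = 8
F(R) = 2*R² (F(R) = (R + (4 - 4))*(2*R) = (R + 0)*(2*R) = R*(2*R) = 2*R²)
(F(W)*18)*8 = ((2*8²)*18)*8 = ((2*64)*18)*8 = (128*18)*8 = 2304*8 = 18432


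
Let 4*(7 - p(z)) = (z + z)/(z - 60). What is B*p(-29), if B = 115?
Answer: 139955/178 ≈ 786.26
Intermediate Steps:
p(z) = 7 - z/(2*(-60 + z)) (p(z) = 7 - (z + z)/(4*(z - 60)) = 7 - 2*z/(4*(-60 + z)) = 7 - z/(2*(-60 + z)))
B*p(-29) = 115*((-840 + 13*(-29))/(2*(-60 - 29))) = 115*((½)*(-840 - 377)/(-89)) = 115*((½)*(-1/89)*(-1217)) = 115*(1217/178) = 139955/178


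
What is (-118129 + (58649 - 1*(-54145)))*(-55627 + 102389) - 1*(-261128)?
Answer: -249214142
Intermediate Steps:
(-118129 + (58649 - 1*(-54145)))*(-55627 + 102389) - 1*(-261128) = (-118129 + (58649 + 54145))*46762 + 261128 = (-118129 + 112794)*46762 + 261128 = -5335*46762 + 261128 = -249475270 + 261128 = -249214142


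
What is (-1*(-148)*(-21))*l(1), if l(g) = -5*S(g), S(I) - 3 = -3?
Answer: 0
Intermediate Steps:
S(I) = 0 (S(I) = 3 - 3 = 0)
l(g) = 0 (l(g) = -5*0 = 0)
(-1*(-148)*(-21))*l(1) = (-1*(-148)*(-21))*0 = (148*(-21))*0 = -3108*0 = 0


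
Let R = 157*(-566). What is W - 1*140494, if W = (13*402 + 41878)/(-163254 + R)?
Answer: -8855208102/63029 ≈ -1.4049e+5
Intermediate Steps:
R = -88862
W = -11776/63029 (W = (13*402 + 41878)/(-163254 - 88862) = (5226 + 41878)/(-252116) = 47104*(-1/252116) = -11776/63029 ≈ -0.18683)
W - 1*140494 = -11776/63029 - 1*140494 = -11776/63029 - 140494 = -8855208102/63029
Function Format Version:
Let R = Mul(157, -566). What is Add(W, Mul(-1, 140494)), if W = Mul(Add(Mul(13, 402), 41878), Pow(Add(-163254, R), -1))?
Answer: Rational(-8855208102, 63029) ≈ -1.4049e+5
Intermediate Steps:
R = -88862
W = Rational(-11776, 63029) (W = Mul(Add(Mul(13, 402), 41878), Pow(Add(-163254, -88862), -1)) = Mul(Add(5226, 41878), Pow(-252116, -1)) = Mul(47104, Rational(-1, 252116)) = Rational(-11776, 63029) ≈ -0.18683)
Add(W, Mul(-1, 140494)) = Add(Rational(-11776, 63029), Mul(-1, 140494)) = Add(Rational(-11776, 63029), -140494) = Rational(-8855208102, 63029)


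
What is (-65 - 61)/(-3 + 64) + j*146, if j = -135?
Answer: -1202436/61 ≈ -19712.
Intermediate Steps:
(-65 - 61)/(-3 + 64) + j*146 = (-65 - 61)/(-3 + 64) - 135*146 = -126/61 - 19710 = -1202436/61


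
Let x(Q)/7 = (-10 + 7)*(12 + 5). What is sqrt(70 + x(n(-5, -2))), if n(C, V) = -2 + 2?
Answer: I*sqrt(287) ≈ 16.941*I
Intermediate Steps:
n(C, V) = 0
x(Q) = -357 (x(Q) = 7*((-10 + 7)*(12 + 5)) = 7*(-3*17) = 7*(-51) = -357)
sqrt(70 + x(n(-5, -2))) = sqrt(70 - 357) = sqrt(-287) = I*sqrt(287)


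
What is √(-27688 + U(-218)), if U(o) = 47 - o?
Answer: 3*I*√3047 ≈ 165.6*I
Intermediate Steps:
√(-27688 + U(-218)) = √(-27688 + (47 - 1*(-218))) = √(-27688 + (47 + 218)) = √(-27688 + 265) = √(-27423) = 3*I*√3047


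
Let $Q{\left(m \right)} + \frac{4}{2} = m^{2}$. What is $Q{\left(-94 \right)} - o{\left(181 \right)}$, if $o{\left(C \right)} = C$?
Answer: $8653$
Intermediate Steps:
$Q{\left(m \right)} = -2 + m^{2}$
$Q{\left(-94 \right)} - o{\left(181 \right)} = \left(-2 + \left(-94\right)^{2}\right) - 181 = \left(-2 + 8836\right) - 181 = 8834 - 181 = 8653$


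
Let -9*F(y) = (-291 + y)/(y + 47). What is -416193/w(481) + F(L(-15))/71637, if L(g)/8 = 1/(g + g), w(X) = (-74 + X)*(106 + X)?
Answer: -188100642596348/107976793924197 ≈ -1.7420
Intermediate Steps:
L(g) = 4/g (L(g) = 8/(g + g) = 8/((2*g)) = 8*(1/(2*g)) = 4/g)
F(y) = -(-291 + y)/(9*(47 + y)) (F(y) = -(-291 + y)/(9*(y + 47)) = -(-291 + y)/(9*(47 + y)))
-416193/w(481) + F(L(-15))/71637 = -416193/(-7844 + 481² + 32*481) + ((291 - 4/(-15))/(9*(47 + 4/(-15))))/71637 = -416193/(-7844 + 231361 + 15392) + ((291 - 4*(-1)/15)/(9*(47 + 4*(-1/15))))*(1/71637) = -416193/238909 + ((291 - 1*(-4/15))/(9*(47 - 4/15)))*(1/71637) = -416193*1/238909 + ((291 + 4/15)/(9*(701/15)))*(1/71637) = -416193/238909 + ((⅑)*(15/701)*(4369/15))*(1/71637) = -416193/238909 + (4369/6309)*(1/71637) = -416193/238909 + 4369/451957833 = -188100642596348/107976793924197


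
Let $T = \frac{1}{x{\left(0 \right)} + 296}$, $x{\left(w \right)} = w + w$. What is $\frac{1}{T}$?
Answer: $296$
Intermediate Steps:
$x{\left(w \right)} = 2 w$
$T = \frac{1}{296}$ ($T = \frac{1}{2 \cdot 0 + 296} = \frac{1}{0 + 296} = \frac{1}{296} \approx 0.0033784$)
$\frac{1}{T} = \frac{1}{\frac{1}{296}} = 296$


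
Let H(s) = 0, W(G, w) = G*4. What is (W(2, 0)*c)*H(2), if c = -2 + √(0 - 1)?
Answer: 0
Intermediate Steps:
W(G, w) = 4*G
c = -2 + I (c = -2 + √(-1) = -2 + I ≈ -2.0 + 1.0*I)
(W(2, 0)*c)*H(2) = ((4*2)*(-2 + I))*0 = (8*(-2 + I))*0 = (-16 + 8*I)*0 = 0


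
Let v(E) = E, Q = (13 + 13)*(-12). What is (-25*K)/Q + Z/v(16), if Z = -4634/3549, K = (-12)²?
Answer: 46469/4056 ≈ 11.457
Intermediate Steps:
K = 144
Q = -312 (Q = 26*(-12) = -312)
Z = -662/507 (Z = -4634*1/3549 = -662/507 ≈ -1.3057)
(-25*K)/Q + Z/v(16) = -25*144/(-312) - 662/507/16 = -3600*(-1/312) - 662/507*1/16 = 150/13 - 331/4056 = 46469/4056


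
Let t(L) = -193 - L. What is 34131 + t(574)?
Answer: 33364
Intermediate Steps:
34131 + t(574) = 34131 + (-193 - 1*574) = 34131 + (-193 - 574) = 34131 - 767 = 33364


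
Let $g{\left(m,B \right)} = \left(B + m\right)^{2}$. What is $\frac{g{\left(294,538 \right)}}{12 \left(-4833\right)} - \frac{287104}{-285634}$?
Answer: $- \frac{22633978304}{2070703683} \approx -10.931$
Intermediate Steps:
$\frac{g{\left(294,538 \right)}}{12 \left(-4833\right)} - \frac{287104}{-285634} = \frac{\left(538 + 294\right)^{2}}{12 \left(-4833\right)} - \frac{287104}{-285634} = \frac{832^{2}}{-57996} - - \frac{143552}{142817} = 692224 \left(- \frac{1}{57996}\right) + \frac{143552}{142817} = - \frac{173056}{14499} + \frac{143552}{142817} = - \frac{22633978304}{2070703683}$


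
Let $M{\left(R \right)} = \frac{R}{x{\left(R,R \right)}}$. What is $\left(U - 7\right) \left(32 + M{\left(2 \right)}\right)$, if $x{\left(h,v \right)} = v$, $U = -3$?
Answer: $-330$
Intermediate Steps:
$M{\left(R \right)} = 1$ ($M{\left(R \right)} = \frac{R}{R} = 1$)
$\left(U - 7\right) \left(32 + M{\left(2 \right)}\right) = \left(-3 - 7\right) \left(32 + 1\right) = \left(-3 - 7\right) 33 = \left(-10\right) 33 = -330$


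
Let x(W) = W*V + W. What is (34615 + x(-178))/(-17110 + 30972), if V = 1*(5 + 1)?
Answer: 33369/13862 ≈ 2.4072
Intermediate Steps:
V = 6 (V = 1*6 = 6)
x(W) = 7*W (x(W) = W*6 + W = 6*W + W = 7*W)
(34615 + x(-178))/(-17110 + 30972) = (34615 + 7*(-178))/(-17110 + 30972) = (34615 - 1246)/13862 = 33369*(1/13862) = 33369/13862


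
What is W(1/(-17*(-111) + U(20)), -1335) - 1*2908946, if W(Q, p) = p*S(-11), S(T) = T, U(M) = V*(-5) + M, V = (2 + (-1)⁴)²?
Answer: -2894261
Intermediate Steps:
V = 9 (V = (2 + 1)² = 3² = 9)
U(M) = -45 + M (U(M) = 9*(-5) + M = -45 + M)
W(Q, p) = -11*p (W(Q, p) = p*(-11) = -11*p)
W(1/(-17*(-111) + U(20)), -1335) - 1*2908946 = -11*(-1335) - 1*2908946 = 14685 - 2908946 = -2894261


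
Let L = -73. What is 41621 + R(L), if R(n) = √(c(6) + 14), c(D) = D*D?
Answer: 41621 + 5*√2 ≈ 41628.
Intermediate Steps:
c(D) = D²
R(n) = 5*√2 (R(n) = √(6² + 14) = √(36 + 14) = √50 = 5*√2)
41621 + R(L) = 41621 + 5*√2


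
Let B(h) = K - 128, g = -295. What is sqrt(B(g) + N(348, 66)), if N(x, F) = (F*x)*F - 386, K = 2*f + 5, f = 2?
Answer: sqrt(1515383) ≈ 1231.0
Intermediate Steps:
K = 9 (K = 2*2 + 5 = 4 + 5 = 9)
N(x, F) = -386 + x*F**2 (N(x, F) = x*F**2 - 386 = -386 + x*F**2)
B(h) = -119 (B(h) = 9 - 128 = -119)
sqrt(B(g) + N(348, 66)) = sqrt(-119 + (-386 + 348*66**2)) = sqrt(-119 + (-386 + 348*4356)) = sqrt(-119 + (-386 + 1515888)) = sqrt(-119 + 1515502) = sqrt(1515383)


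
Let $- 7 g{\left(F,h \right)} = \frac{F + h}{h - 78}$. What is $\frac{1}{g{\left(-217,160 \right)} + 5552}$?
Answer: $\frac{574}{3186905} \approx 0.00018011$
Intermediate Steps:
$g{\left(F,h \right)} = - \frac{F + h}{7 \left(-78 + h\right)}$ ($g{\left(F,h \right)} = - \frac{\left(F + h\right) \frac{1}{h - 78}}{7} = - \frac{\left(F + h\right) \frac{1}{-78 + h}}{7} = - \frac{\frac{1}{-78 + h} \left(F + h\right)}{7} = - \frac{F + h}{7 \left(-78 + h\right)}$)
$\frac{1}{g{\left(-217,160 \right)} + 5552} = \frac{1}{\frac{\left(-1\right) \left(-217\right) - 160}{7 \left(-78 + 160\right)} + 5552} = \frac{1}{\frac{217 - 160}{7 \cdot 82} + 5552} = \frac{1}{\frac{1}{7} \cdot \frac{1}{82} \cdot 57 + 5552} = \frac{1}{\frac{57}{574} + 5552} = \frac{1}{\frac{3186905}{574}} = \frac{574}{3186905}$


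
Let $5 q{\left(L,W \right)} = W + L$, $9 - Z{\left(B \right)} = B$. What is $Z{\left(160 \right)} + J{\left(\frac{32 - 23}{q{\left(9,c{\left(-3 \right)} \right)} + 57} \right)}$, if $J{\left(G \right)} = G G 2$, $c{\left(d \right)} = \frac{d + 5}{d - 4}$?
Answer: $- \frac{319049543}{2113568} \approx -150.95$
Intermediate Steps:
$Z{\left(B \right)} = 9 - B$
$c{\left(d \right)} = \frac{5 + d}{-4 + d}$
$q{\left(L,W \right)} = \frac{L}{5} + \frac{W}{5}$ ($q{\left(L,W \right)} = \frac{W + L}{5} = \frac{L + W}{5} = \frac{L}{5} + \frac{W}{5}$)
$J{\left(G \right)} = 2 G^{2}$ ($J{\left(G \right)} = G^{2} \cdot 2 = 2 G^{2}$)
$Z{\left(160 \right)} + J{\left(\frac{32 - 23}{q{\left(9,c{\left(-3 \right)} \right)} + 57} \right)} = \left(9 - 160\right) + 2 \left(\frac{32 - 23}{\left(\frac{1}{5} \cdot 9 + \frac{\frac{1}{-4 - 3} \left(5 - 3\right)}{5}\right) + 57}\right)^{2} = \left(9 - 160\right) + 2 \left(\frac{9}{\left(\frac{9}{5} + \frac{\frac{1}{-7} \cdot 2}{5}\right) + 57}\right)^{2} = -151 + 2 \left(\frac{9}{\left(\frac{9}{5} + \frac{\left(- \frac{1}{7}\right) 2}{5}\right) + 57}\right)^{2} = -151 + 2 \left(\frac{9}{\left(\frac{9}{5} + \frac{1}{5} \left(- \frac{2}{7}\right)\right) + 57}\right)^{2} = -151 + 2 \left(\frac{9}{\left(\frac{9}{5} - \frac{2}{35}\right) + 57}\right)^{2} = -151 + 2 \left(\frac{9}{\frac{61}{35} + 57}\right)^{2} = -151 + 2 \left(\frac{9}{\frac{2056}{35}}\right)^{2} = -151 + 2 \left(9 \cdot \frac{35}{2056}\right)^{2} = -151 + 2 \left(\frac{315}{2056}\right)^{2} = -151 + 2 \cdot \frac{99225}{4227136} = -151 + \frac{99225}{2113568} = - \frac{319049543}{2113568}$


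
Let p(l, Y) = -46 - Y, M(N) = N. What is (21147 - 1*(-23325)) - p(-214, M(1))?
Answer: 44519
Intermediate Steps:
(21147 - 1*(-23325)) - p(-214, M(1)) = (21147 - 1*(-23325)) - (-46 - 1*1) = (21147 + 23325) - (-46 - 1) = 44472 - 1*(-47) = 44472 + 47 = 44519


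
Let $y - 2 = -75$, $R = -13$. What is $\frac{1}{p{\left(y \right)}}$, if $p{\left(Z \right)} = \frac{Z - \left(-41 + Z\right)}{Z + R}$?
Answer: $- \frac{86}{41} \approx -2.0976$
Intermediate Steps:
$y = -73$ ($y = 2 - 75 = -73$)
$p{\left(Z \right)} = \frac{41}{-13 + Z}$ ($p{\left(Z \right)} = \frac{Z - \left(-41 + Z\right)}{Z - 13} = \frac{41}{-13 + Z}$)
$\frac{1}{p{\left(y \right)}} = \frac{1}{41 \frac{1}{-13 - 73}} = \frac{1}{41 \frac{1}{-86}} = \frac{1}{41 \left(- \frac{1}{86}\right)} = \frac{1}{- \frac{41}{86}} = - \frac{86}{41}$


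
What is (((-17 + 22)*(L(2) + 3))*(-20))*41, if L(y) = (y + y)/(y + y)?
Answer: -16400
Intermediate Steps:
L(y) = 1 (L(y) = (2*y)/((2*y)) = (2*y)*(1/(2*y)) = 1)
(((-17 + 22)*(L(2) + 3))*(-20))*41 = (((-17 + 22)*(1 + 3))*(-20))*41 = ((5*4)*(-20))*41 = (20*(-20))*41 = -400*41 = -16400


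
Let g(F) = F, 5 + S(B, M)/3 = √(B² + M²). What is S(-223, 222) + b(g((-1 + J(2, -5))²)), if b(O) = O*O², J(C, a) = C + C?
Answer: 714 + 3*√99013 ≈ 1658.0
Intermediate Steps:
J(C, a) = 2*C
S(B, M) = -15 + 3*√(B² + M²)
b(O) = O³
S(-223, 222) + b(g((-1 + J(2, -5))²)) = (-15 + 3*√((-223)² + 222²)) + ((-1 + 2*2)²)³ = (-15 + 3*√(49729 + 49284)) + ((-1 + 4)²)³ = (-15 + 3*√99013) + (3²)³ = (-15 + 3*√99013) + 9³ = (-15 + 3*√99013) + 729 = 714 + 3*√99013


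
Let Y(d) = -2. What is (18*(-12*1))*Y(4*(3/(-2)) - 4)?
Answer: 432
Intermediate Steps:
(18*(-12*1))*Y(4*(3/(-2)) - 4) = (18*(-12*1))*(-2) = (18*(-12))*(-2) = -216*(-2) = 432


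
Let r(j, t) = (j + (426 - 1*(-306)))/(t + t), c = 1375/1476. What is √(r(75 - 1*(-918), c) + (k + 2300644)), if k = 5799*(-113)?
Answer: √4980005635/55 ≈ 1283.1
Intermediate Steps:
c = 1375/1476 (c = 1375*(1/1476) = 1375/1476 ≈ 0.93157)
r(j, t) = (732 + j)/(2*t) (r(j, t) = (j + (426 + 306))/((2*t)) = (j + 732)*(1/(2*t)) = (732 + j)*(1/(2*t)) = (732 + j)/(2*t))
k = -655287
√(r(75 - 1*(-918), c) + (k + 2300644)) = √((732 + (75 - 1*(-918)))/(2*(1375/1476)) + (-655287 + 2300644)) = √((½)*(1476/1375)*(732 + (75 + 918)) + 1645357) = √((½)*(1476/1375)*(732 + 993) + 1645357) = √((½)*(1476/1375)*1725 + 1645357) = √(50922/55 + 1645357) = √(90545557/55) = √4980005635/55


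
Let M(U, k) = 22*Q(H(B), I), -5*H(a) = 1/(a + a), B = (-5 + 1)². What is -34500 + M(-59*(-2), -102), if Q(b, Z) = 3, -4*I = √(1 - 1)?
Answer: -34434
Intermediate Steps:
B = 16 (B = (-4)² = 16)
I = 0 (I = -√(1 - 1)/4 = -√0/4 = -¼*0 = 0)
H(a) = -1/(10*a) (H(a) = -1/(5*(a + a)) = -1/(2*a)/5 = -1/(10*a))
M(U, k) = 66 (M(U, k) = 22*3 = 66)
-34500 + M(-59*(-2), -102) = -34500 + 66 = -34434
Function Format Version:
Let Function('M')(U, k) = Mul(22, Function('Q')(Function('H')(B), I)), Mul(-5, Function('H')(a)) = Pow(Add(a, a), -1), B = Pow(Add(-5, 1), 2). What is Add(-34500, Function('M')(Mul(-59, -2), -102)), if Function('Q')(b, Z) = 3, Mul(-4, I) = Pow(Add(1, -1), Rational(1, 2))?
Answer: -34434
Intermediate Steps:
B = 16 (B = Pow(-4, 2) = 16)
I = 0 (I = Mul(Rational(-1, 4), Pow(Add(1, -1), Rational(1, 2))) = Mul(Rational(-1, 4), Pow(0, Rational(1, 2))) = Mul(Rational(-1, 4), 0) = 0)
Function('H')(a) = Mul(Rational(-1, 10), Pow(a, -1)) (Function('H')(a) = Mul(Rational(-1, 5), Pow(Add(a, a), -1)) = Mul(Rational(-1, 5), Pow(Mul(2, a), -1)) = Mul(Rational(-1, 5), Mul(Rational(1, 2), Pow(a, -1))) = Mul(Rational(-1, 10), Pow(a, -1)))
Function('M')(U, k) = 66 (Function('M')(U, k) = Mul(22, 3) = 66)
Add(-34500, Function('M')(Mul(-59, -2), -102)) = Add(-34500, 66) = -34434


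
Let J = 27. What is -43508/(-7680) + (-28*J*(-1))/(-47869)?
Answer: 519219593/91908480 ≈ 5.6493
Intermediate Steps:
-43508/(-7680) + (-28*J*(-1))/(-47869) = -43508/(-7680) + (-28*27*(-1))/(-47869) = -43508*(-1/7680) - 756*(-1)*(-1/47869) = 10877/1920 + 756*(-1/47869) = 10877/1920 - 756/47869 = 519219593/91908480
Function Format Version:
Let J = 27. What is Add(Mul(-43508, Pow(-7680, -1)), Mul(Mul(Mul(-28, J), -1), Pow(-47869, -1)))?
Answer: Rational(519219593, 91908480) ≈ 5.6493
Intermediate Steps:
Add(Mul(-43508, Pow(-7680, -1)), Mul(Mul(Mul(-28, J), -1), Pow(-47869, -1))) = Add(Mul(-43508, Pow(-7680, -1)), Mul(Mul(Mul(-28, 27), -1), Pow(-47869, -1))) = Add(Mul(-43508, Rational(-1, 7680)), Mul(Mul(-756, -1), Rational(-1, 47869))) = Add(Rational(10877, 1920), Mul(756, Rational(-1, 47869))) = Add(Rational(10877, 1920), Rational(-756, 47869)) = Rational(519219593, 91908480)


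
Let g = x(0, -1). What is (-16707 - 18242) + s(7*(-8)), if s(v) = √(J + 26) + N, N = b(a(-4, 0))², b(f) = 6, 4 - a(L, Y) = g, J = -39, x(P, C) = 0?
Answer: -34913 + I*√13 ≈ -34913.0 + 3.6056*I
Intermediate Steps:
g = 0
a(L, Y) = 4 (a(L, Y) = 4 - 1*0 = 4 + 0 = 4)
N = 36 (N = 6² = 36)
s(v) = 36 + I*√13 (s(v) = √(-39 + 26) + 36 = √(-13) + 36 = I*√13 + 36 = 36 + I*√13)
(-16707 - 18242) + s(7*(-8)) = (-16707 - 18242) + (36 + I*√13) = -34949 + (36 + I*√13) = -34913 + I*√13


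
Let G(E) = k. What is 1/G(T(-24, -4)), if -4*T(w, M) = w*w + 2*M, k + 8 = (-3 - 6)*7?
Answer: -1/71 ≈ -0.014085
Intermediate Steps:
k = -71 (k = -8 + (-3 - 6)*7 = -8 - 9*7 = -8 - 63 = -71)
T(w, M) = -M/2 - w**2/4 (T(w, M) = -(w*w + 2*M)/4 = -(w**2 + 2*M)/4 = -M/2 - w**2/4)
G(E) = -71
1/G(T(-24, -4)) = 1/(-71) = -1/71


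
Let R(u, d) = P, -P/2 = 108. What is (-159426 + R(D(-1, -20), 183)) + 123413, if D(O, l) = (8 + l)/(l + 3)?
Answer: -36229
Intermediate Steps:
P = -216 (P = -2*108 = -216)
D(O, l) = (8 + l)/(3 + l)
R(u, d) = -216
(-159426 + R(D(-1, -20), 183)) + 123413 = (-159426 - 216) + 123413 = -159642 + 123413 = -36229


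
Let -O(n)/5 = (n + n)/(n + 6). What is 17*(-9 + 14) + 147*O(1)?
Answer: -125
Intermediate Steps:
O(n) = -10*n/(6 + n) (O(n) = -5*(n + n)/(n + 6) = -5*2*n/(6 + n) = -10*n/(6 + n))
17*(-9 + 14) + 147*O(1) = 17*(-9 + 14) + 147*(-10*1/(6 + 1)) = 17*5 + 147*(-10*1/7) = 85 + 147*(-10*1*1/7) = 85 + 147*(-10/7) = 85 - 210 = -125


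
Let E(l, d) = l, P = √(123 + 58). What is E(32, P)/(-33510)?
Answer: -16/16755 ≈ -0.00095494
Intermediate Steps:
P = √181 ≈ 13.454
E(32, P)/(-33510) = 32/(-33510) = 32*(-1/33510) = -16/16755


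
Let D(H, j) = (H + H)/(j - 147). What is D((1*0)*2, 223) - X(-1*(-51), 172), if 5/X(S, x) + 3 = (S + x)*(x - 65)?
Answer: -5/23858 ≈ -0.00020957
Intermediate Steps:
D(H, j) = 2*H/(-147 + j) (D(H, j) = (2*H)/(-147 + j) = 2*H/(-147 + j))
X(S, x) = 5/(-3 + (-65 + x)*(S + x)) (X(S, x) = 5/(-3 + (S + x)*(x - 65)) = 5/(-3 + (S + x)*(-65 + x)) = 5/(-3 + (-65 + x)*(S + x)))
D((1*0)*2, 223) - X(-1*(-51), 172) = 2*((1*0)*2)/(-147 + 223) - 5/(-3 + 172² - (-65)*(-51) - 65*172 - 1*(-51)*172) = 2*(0*2)/76 - 5/(-3 + 29584 - 65*51 - 11180 + 51*172) = 2*0*(1/76) - 5/(-3 + 29584 - 3315 - 11180 + 8772) = 0 - 5/23858 = -5/23858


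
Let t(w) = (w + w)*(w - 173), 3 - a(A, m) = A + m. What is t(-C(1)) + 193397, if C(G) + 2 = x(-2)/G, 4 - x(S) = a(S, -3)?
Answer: 191393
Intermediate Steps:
a(A, m) = 3 - A - m (a(A, m) = 3 - (A + m) = 3 + (-A - m) = 3 - A - m)
x(S) = -2 + S (x(S) = 4 - (3 - S - 1*(-3)) = 4 - (3 - S + 3) = 4 - (6 - S) = 4 + (-6 + S) = -2 + S)
C(G) = -2 - 4/G (C(G) = -2 + (-2 - 2)/G = -2 - 4/G)
t(w) = 2*w*(-173 + w) (t(w) = (2*w)*(-173 + w) = 2*w*(-173 + w))
t(-C(1)) + 193397 = 2*(-(-2 - 4/1))*(-173 - (-2 - 4/1)) + 193397 = 2*(-(-2 - 4*1))*(-173 - (-2 - 4*1)) + 193397 = 2*(-(-2 - 4))*(-173 - (-2 - 4)) + 193397 = 2*(-1*(-6))*(-173 - 1*(-6)) + 193397 = 2*6*(-173 + 6) + 193397 = 2*6*(-167) + 193397 = -2004 + 193397 = 191393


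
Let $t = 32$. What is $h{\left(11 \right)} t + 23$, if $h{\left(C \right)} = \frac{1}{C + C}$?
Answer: $\frac{269}{11} \approx 24.455$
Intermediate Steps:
$h{\left(C \right)} = \frac{1}{2 C}$
$h{\left(11 \right)} t + 23 = \frac{1}{2 \cdot 11} \cdot 32 + 23 = \frac{1}{2} \cdot \frac{1}{11} \cdot 32 + 23 = \frac{1}{22} \cdot 32 + 23 = \frac{16}{11} + 23 = \frac{269}{11}$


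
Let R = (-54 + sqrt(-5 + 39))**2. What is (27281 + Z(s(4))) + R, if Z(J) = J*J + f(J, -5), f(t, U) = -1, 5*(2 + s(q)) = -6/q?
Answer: 3023529/100 - 108*sqrt(34) ≈ 29606.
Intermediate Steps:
s(q) = -2 - 6/(5*q) (s(q) = -2 + (-6/q)/5 = -2 - 6/(5*q))
R = (-54 + sqrt(34))**2 ≈ 2320.3
Z(J) = -1 + J**2 (Z(J) = J*J - 1 = J**2 - 1 = -1 + J**2)
(27281 + Z(s(4))) + R = (27281 + (-1 + (-2 - 6/5/4)**2)) + (54 - sqrt(34))**2 = (27281 + (-1 + (-2 - 6/5*1/4)**2)) + (54 - sqrt(34))**2 = (27281 + (-1 + (-2 - 3/10)**2)) + (54 - sqrt(34))**2 = (27281 + (-1 + (-23/10)**2)) + (54 - sqrt(34))**2 = (27281 + (-1 + 529/100)) + (54 - sqrt(34))**2 = (27281 + 429/100) + (54 - sqrt(34))**2 = 2728529/100 + (54 - sqrt(34))**2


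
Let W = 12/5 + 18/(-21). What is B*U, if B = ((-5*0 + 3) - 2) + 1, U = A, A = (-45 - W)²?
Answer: 5307282/1225 ≈ 4332.5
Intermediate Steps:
W = 54/35 (W = 12*(⅕) + 18*(-1/21) = 12/5 - 6/7 = 54/35 ≈ 1.5429)
A = 2653641/1225 (A = (-45 - 1*54/35)² = (-45 - 54/35)² = (-1629/35)² = 2653641/1225 ≈ 2166.2)
U = 2653641/1225 ≈ 2166.2
B = 2 (B = ((0 + 3) - 2) + 1 = (3 - 2) + 1 = 1 + 1 = 2)
B*U = 2*(2653641/1225) = 5307282/1225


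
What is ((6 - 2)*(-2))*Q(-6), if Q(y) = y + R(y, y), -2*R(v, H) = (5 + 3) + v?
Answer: 56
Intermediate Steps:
R(v, H) = -4 - v/2 (R(v, H) = -((5 + 3) + v)/2 = -(8 + v)/2 = -4 - v/2)
Q(y) = -4 + y/2 (Q(y) = y + (-4 - y/2) = -4 + y/2)
((6 - 2)*(-2))*Q(-6) = ((6 - 2)*(-2))*(-4 + (½)*(-6)) = (4*(-2))*(-4 - 3) = -8*(-7) = 56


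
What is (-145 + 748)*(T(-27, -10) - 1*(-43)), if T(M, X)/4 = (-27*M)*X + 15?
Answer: -17521371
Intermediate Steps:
T(M, X) = 60 - 108*M*X (T(M, X) = 4*((-27*M)*X + 15) = 4*(-27*M*X + 15) = 4*(15 - 27*M*X) = 60 - 108*M*X)
(-145 + 748)*(T(-27, -10) - 1*(-43)) = (-145 + 748)*((60 - 108*(-27)*(-10)) - 1*(-43)) = 603*((60 - 29160) + 43) = 603*(-29100 + 43) = 603*(-29057) = -17521371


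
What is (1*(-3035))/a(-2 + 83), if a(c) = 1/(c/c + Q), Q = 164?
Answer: -500775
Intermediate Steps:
a(c) = 1/165 (a(c) = 1/(c/c + 164) = 1/(1 + 164) = 1/165)
(1*(-3035))/a(-2 + 83) = (1*(-3035))/(1/165) = -3035*165 = -500775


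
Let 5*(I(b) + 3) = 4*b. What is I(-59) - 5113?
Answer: -25816/5 ≈ -5163.2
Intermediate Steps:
I(b) = -3 + 4*b/5 (I(b) = -3 + (4*b)/5 = -3 + 4*b/5)
I(-59) - 5113 = (-3 + (⅘)*(-59)) - 5113 = (-3 - 236/5) - 5113 = -251/5 - 5113 = -25816/5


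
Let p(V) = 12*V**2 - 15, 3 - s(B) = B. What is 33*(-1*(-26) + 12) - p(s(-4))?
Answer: 681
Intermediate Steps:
s(B) = 3 - B
p(V) = -15 + 12*V**2
33*(-1*(-26) + 12) - p(s(-4)) = 33*(-1*(-26) + 12) - (-15 + 12*(3 - 1*(-4))**2) = 33*(26 + 12) - (-15 + 12*(3 + 4)**2) = 33*38 - (-15 + 12*7**2) = 1254 - (-15 + 12*49) = 1254 - (-15 + 588) = 1254 - 1*573 = 1254 - 573 = 681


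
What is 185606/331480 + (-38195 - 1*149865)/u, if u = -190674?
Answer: 24432091811/15801154380 ≈ 1.5462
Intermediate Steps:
185606/331480 + (-38195 - 1*149865)/u = 185606/331480 + (-38195 - 1*149865)/(-190674) = 185606*(1/331480) + (-38195 - 149865)*(-1/190674) = 92803/165740 - 188060*(-1/190674) = 92803/165740 + 94030/95337 = 24432091811/15801154380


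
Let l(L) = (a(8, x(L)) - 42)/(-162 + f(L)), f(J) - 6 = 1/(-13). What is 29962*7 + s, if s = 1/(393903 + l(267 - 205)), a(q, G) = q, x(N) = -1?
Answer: 167625627010715/799229629 ≈ 2.0973e+5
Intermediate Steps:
f(J) = 77/13 (f(J) = 6 + 1/(-13) = 6 - 1/13 = 77/13)
l(L) = 442/2029 (l(L) = (8 - 42)/(-162 + 77/13) = -34/(-2029/13) = -34*(-13/2029) = 442/2029)
s = 2029/799229629 (s = 1/(393903 + 442/2029) = 1/(799229629/2029) = 2029/799229629 ≈ 2.5387e-6)
29962*7 + s = 29962*7 + 2029/799229629 = 209734 + 2029/799229629 = 167625627010715/799229629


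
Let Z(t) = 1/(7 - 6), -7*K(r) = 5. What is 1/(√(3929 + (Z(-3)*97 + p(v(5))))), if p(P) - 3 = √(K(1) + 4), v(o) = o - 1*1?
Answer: √7/√(28203 + √161) ≈ 0.015751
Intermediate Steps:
v(o) = -1 + o (v(o) = o - 1 = -1 + o)
K(r) = -5/7 (K(r) = -⅐*5 = -5/7)
Z(t) = 1 (Z(t) = 1/1 = 1)
p(P) = 3 + √161/7 (p(P) = 3 + √(-5/7 + 4) = 3 + √(23/7) = 3 + √161/7)
1/(√(3929 + (Z(-3)*97 + p(v(5))))) = 1/(√(3929 + (1*97 + (3 + √161/7)))) = 1/(√(3929 + (97 + (3 + √161/7)))) = 1/(√(3929 + (100 + √161/7))) = 1/(√(4029 + √161/7)) = (4029 + √161/7)^(-½)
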